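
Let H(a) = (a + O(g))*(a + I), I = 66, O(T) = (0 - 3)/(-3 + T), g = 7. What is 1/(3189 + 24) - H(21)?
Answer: -22642007/12852 ≈ -1761.8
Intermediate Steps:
O(T) = -3/(-3 + T)
H(a) = (66 + a)*(-¾ + a) (H(a) = (a - 3/(-3 + 7))*(a + 66) = (a - 3/4)*(66 + a) = (a - 3*¼)*(66 + a) = (a - ¾)*(66 + a) = (-¾ + a)*(66 + a) = (66 + a)*(-¾ + a))
1/(3189 + 24) - H(21) = 1/(3189 + 24) - (-99/2 + 21² + (261/4)*21) = 1/3213 - (-99/2 + 441 + 5481/4) = 1/3213 - 1*7047/4 = 1/3213 - 7047/4 = -22642007/12852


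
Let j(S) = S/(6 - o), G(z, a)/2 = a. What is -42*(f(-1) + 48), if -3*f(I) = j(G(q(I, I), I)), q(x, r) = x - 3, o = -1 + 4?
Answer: -6076/3 ≈ -2025.3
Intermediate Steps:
o = 3
q(x, r) = -3 + x
G(z, a) = 2*a
j(S) = S/3 (j(S) = S/(6 - 1*3) = S/(6 - 3) = S/3)
f(I) = -2*I/9
-42*(f(-1) + 48) = -42*(-2/9*(-1) + 48) = -42*(2/9 + 48) = -42*434/9 = -6076/3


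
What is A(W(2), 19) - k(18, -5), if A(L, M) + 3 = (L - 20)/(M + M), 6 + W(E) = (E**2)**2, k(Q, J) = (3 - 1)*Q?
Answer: -746/19 ≈ -39.263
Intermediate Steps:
k(Q, J) = 2*Q
W(E) = -6 + E**4 (W(E) = -6 + (E**2)**2 = -6 + E**4)
A(L, M) = -3 + (-20 + L)/(2*M) (A(L, M) = -3 + (L - 20)/(M + M) = -3 + (-20 + L)/((2*M)) = -3 + (-20 + L)*(1/(2*M)) = -3 + (-20 + L)/(2*M))
A(W(2), 19) - k(18, -5) = (1/2)*(-20 + (-6 + 2**4) - 6*19)/19 - 2*18 = (1/2)*(1/19)*(-20 + (-6 + 16) - 114) - 1*36 = (1/2)*(1/19)*(-20 + 10 - 114) - 36 = (1/2)*(1/19)*(-124) - 36 = -62/19 - 36 = -746/19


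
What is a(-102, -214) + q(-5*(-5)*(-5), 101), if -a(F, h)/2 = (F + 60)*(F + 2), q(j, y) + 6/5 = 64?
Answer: -41686/5 ≈ -8337.2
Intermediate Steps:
q(j, y) = 314/5 (q(j, y) = -6/5 + 64 = 314/5)
a(F, h) = -2*(2 + F)*(60 + F) (a(F, h) = -2*(F + 60)*(F + 2) = -2*(60 + F)*(2 + F) = -2*(2 + F)*(60 + F))
a(-102, -214) + q(-5*(-5)*(-5), 101) = (-240 - 124*(-102) - 2*(-102)**2) + 314/5 = (-240 + 12648 - 2*10404) + 314/5 = (-240 + 12648 - 20808) + 314/5 = -8400 + 314/5 = -41686/5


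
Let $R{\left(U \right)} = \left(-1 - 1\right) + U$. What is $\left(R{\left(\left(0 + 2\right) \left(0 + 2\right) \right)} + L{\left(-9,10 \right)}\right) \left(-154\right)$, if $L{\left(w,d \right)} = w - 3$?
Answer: $1540$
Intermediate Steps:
$L{\left(w,d \right)} = -3 + w$
$R{\left(U \right)} = -2 + U$
$\left(R{\left(\left(0 + 2\right) \left(0 + 2\right) \right)} + L{\left(-9,10 \right)}\right) \left(-154\right) = \left(\left(-2 + \left(0 + 2\right) \left(0 + 2\right)\right) - 12\right) \left(-154\right) = \left(\left(-2 + 2 \cdot 2\right) - 12\right) \left(-154\right) = \left(\left(-2 + 4\right) - 12\right) \left(-154\right) = \left(2 - 12\right) \left(-154\right) = \left(-10\right) \left(-154\right) = 1540$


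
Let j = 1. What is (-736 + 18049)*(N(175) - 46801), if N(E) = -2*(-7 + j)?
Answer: -810057957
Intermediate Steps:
N(E) = 12 (N(E) = -2*(-7 + 1) = -2*(-6) = 12)
(-736 + 18049)*(N(175) - 46801) = (-736 + 18049)*(12 - 46801) = 17313*(-46789) = -810057957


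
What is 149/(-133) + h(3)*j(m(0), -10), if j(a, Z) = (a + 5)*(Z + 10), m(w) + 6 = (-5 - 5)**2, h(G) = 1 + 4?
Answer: -149/133 ≈ -1.1203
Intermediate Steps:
h(G) = 5
m(w) = 94 (m(w) = -6 + (-5 - 5)**2 = -6 + (-10)**2 = -6 + 100 = 94)
j(a, Z) = (5 + a)*(10 + Z)
149/(-133) + h(3)*j(m(0), -10) = 149/(-133) + 5*(50 + 5*(-10) + 10*94 - 10*94) = 149*(-1/133) + 5*(50 - 50 + 940 - 940) = -149/133 + 5*0 = -149/133 + 0 = -149/133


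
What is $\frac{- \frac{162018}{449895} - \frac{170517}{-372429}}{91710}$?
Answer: $\frac{1819393777}{1707374699091450} \approx 1.0656 \cdot 10^{-6}$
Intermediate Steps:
$\frac{- \frac{162018}{449895} - \frac{170517}{-372429}}{91710} = \left(\left(-162018\right) \frac{1}{449895} - - \frac{56839}{124143}\right) \frac{1}{91710} = \left(- \frac{54006}{149965} + \frac{56839}{124143}\right) \frac{1}{91710} = \frac{1819393777}{18617104995} \cdot \frac{1}{91710} = \frac{1819393777}{1707374699091450}$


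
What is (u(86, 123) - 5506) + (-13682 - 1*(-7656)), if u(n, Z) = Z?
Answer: -11409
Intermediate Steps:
(u(86, 123) - 5506) + (-13682 - 1*(-7656)) = (123 - 5506) + (-13682 - 1*(-7656)) = -5383 + (-13682 + 7656) = -5383 - 6026 = -11409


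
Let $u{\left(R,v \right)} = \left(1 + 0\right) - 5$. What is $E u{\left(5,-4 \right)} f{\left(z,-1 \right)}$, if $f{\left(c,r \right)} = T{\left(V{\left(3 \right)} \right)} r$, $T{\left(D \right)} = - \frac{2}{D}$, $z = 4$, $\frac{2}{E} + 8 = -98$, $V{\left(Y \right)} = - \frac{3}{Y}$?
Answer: $- \frac{8}{53} \approx -0.15094$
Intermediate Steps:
$E = - \frac{1}{53}$ ($E = \frac{2}{-8 - 98} = \frac{2}{-106} = 2 \left(- \frac{1}{106}\right) = - \frac{1}{53} \approx -0.018868$)
$u{\left(R,v \right)} = -4$ ($u{\left(R,v \right)} = 1 - 5 = -4$)
$f{\left(c,r \right)} = 2 r$ ($f{\left(c,r \right)} = - \frac{2}{\left(-3\right) \frac{1}{3}} r = - \frac{2}{-1} r = \left(-2\right) \left(-1\right) r = 2 r$)
$E u{\left(5,-4 \right)} f{\left(z,-1 \right)} = - \frac{\left(-4\right) 2 \left(-1\right)}{53} = - \frac{\left(-4\right) \left(-2\right)}{53} = \left(- \frac{1}{53}\right) 8 = - \frac{8}{53}$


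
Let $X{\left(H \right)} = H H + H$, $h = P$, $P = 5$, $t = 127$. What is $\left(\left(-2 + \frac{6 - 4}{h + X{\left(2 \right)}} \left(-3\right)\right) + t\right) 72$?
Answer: $\frac{98568}{11} \approx 8960.7$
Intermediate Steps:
$h = 5$
$X{\left(H \right)} = H + H^{2}$ ($X{\left(H \right)} = H^{2} + H = H + H^{2}$)
$\left(\left(-2 + \frac{6 - 4}{h + X{\left(2 \right)}} \left(-3\right)\right) + t\right) 72 = \left(\left(-2 + \frac{6 - 4}{5 + 2 \left(1 + 2\right)} \left(-3\right)\right) + 127\right) 72 = \left(\left(-2 + \frac{2}{5 + 2 \cdot 3} \left(-3\right)\right) + 127\right) 72 = \left(\left(-2 + \frac{2}{5 + 6} \left(-3\right)\right) + 127\right) 72 = \left(\left(-2 + \frac{2}{11} \left(-3\right)\right) + 127\right) 72 = \left(\left(-2 - \frac{6}{11}\right) + 127\right) 72 = \left(- \frac{28}{11} + 127\right) 72 = \frac{1369}{11} \cdot 72 = \frac{98568}{11}$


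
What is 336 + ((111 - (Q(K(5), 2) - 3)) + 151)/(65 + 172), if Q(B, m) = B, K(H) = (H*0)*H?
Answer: 79897/237 ≈ 337.12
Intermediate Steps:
K(H) = 0 (K(H) = 0*H = 0)
336 + ((111 - (Q(K(5), 2) - 3)) + 151)/(65 + 172) = 336 + ((111 - (0 - 3)) + 151)/(65 + 172) = 336 + ((111 - 1*(-3)) + 151)/237 = 336 + ((111 + 3) + 151)*(1/237) = 336 + (114 + 151)*(1/237) = 336 + 265*(1/237) = 336 + 265/237 = 79897/237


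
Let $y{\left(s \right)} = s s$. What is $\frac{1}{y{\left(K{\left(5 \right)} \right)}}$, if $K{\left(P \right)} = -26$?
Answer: $\frac{1}{676} \approx 0.0014793$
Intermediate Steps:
$y{\left(s \right)} = s^{2}$
$\frac{1}{y{\left(K{\left(5 \right)} \right)}} = \frac{1}{\left(-26\right)^{2}} = \frac{1}{676}$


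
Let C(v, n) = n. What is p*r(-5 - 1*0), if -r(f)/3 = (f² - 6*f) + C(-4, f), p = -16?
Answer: 2400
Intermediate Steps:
r(f) = -3*f² + 15*f (r(f) = -3*((f² - 6*f) + f) = -3*(f² - 5*f) = -3*f² + 15*f)
p*r(-5 - 1*0) = -48*(-5 - 1*0)*(5 - (-5 - 1*0)) = -48*(-5 + 0)*(5 - (-5 + 0)) = -48*(-5)*(5 - 1*(-5)) = -48*(-5)*(5 + 5) = -48*(-5)*10 = -16*(-150) = 2400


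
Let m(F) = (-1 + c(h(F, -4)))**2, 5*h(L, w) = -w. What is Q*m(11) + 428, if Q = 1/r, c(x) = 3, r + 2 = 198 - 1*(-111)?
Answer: 131400/307 ≈ 428.01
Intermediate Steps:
r = 307 (r = -2 + (198 - 1*(-111)) = -2 + (198 + 111) = -2 + 309 = 307)
h(L, w) = -w/5 (h(L, w) = (-w)/5 = -w/5)
Q = 1/307 ≈ 0.0032573
m(F) = 4 (m(F) = (-1 + 3)**2 = 2**2 = 4)
Q*m(11) + 428 = (1/307)*4 + 428 = 4/307 + 428 = 131400/307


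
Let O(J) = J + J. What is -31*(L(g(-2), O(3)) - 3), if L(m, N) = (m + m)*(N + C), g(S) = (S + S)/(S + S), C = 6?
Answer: -651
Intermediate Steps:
O(J) = 2*J
g(S) = 1 (g(S) = (2*S)/((2*S)) = (2*S)*(1/(2*S)) = 1)
L(m, N) = 2*m*(6 + N) (L(m, N) = (m + m)*(N + 6) = (2*m)*(6 + N) = 2*m*(6 + N))
-31*(L(g(-2), O(3)) - 3) = -31*(2*1*(6 + 2*3) - 3) = -31*(2*1*(6 + 6) - 3) = -31*(2*1*12 - 3) = -31*(24 - 3) = -31*21 = -651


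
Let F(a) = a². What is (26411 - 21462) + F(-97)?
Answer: 14358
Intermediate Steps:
(26411 - 21462) + F(-97) = (26411 - 21462) + (-97)² = 4949 + 9409 = 14358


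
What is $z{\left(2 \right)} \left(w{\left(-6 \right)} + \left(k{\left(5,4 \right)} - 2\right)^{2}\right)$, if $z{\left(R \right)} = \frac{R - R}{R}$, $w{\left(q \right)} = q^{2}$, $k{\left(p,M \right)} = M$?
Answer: $0$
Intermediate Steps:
$z{\left(R \right)} = 0$ ($z{\left(R \right)} = \frac{0}{R} = 0$)
$z{\left(2 \right)} \left(w{\left(-6 \right)} + \left(k{\left(5,4 \right)} - 2\right)^{2}\right) = 0 \left(\left(-6\right)^{2} + \left(4 - 2\right)^{2}\right) = 0 \left(36 + 2^{2}\right) = 0 \left(36 + 4\right) = 0 \cdot 40 = 0$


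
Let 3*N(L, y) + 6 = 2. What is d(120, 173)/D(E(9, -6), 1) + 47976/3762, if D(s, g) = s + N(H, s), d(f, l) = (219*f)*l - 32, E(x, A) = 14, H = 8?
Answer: 225055192/627 ≈ 3.5894e+5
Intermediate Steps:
d(f, l) = -32 + 219*f*l (d(f, l) = 219*f*l - 32 = -32 + 219*f*l)
N(L, y) = -4/3 (N(L, y) = -2 + (⅓)*2 = -2 + ⅔ = -4/3)
D(s, g) = -4/3 + s (D(s, g) = s - 4/3 = -4/3 + s)
d(120, 173)/D(E(9, -6), 1) + 47976/3762 = (-32 + 219*120*173)/(-4/3 + 14) + 47976/3762 = (-32 + 4546440)/(38/3) + 47976*(1/3762) = 4546408*(3/38) + 7996/627 = 6819612/19 + 7996/627 = 225055192/627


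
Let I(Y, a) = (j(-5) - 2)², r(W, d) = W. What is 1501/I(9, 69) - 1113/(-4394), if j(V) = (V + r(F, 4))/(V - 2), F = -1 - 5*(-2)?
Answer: 161767459/711828 ≈ 227.26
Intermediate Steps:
F = 9 (F = -1 + 10 = 9)
j(V) = (9 + V)/(-2 + V) (j(V) = (V + 9)/(V - 2) = (9 + V)/(-2 + V))
I(Y, a) = 324/49 (I(Y, a) = ((9 - 5)/(-2 - 5) - 2)² = (4/(-7) - 2)² = (-⅐*4 - 2)² = (-4/7 - 2)² = (-18/7)² = 324/49)
1501/I(9, 69) - 1113/(-4394) = 1501/(324/49) - 1113/(-4394) = 1501*(49/324) - 1113*(-1/4394) = 73549/324 + 1113/4394 = 161767459/711828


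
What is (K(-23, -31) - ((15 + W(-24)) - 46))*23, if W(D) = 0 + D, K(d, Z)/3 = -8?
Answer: 713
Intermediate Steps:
K(d, Z) = -24 (K(d, Z) = 3*(-8) = -24)
W(D) = D
(K(-23, -31) - ((15 + W(-24)) - 46))*23 = (-24 - ((15 - 24) - 46))*23 = (-24 - (-9 - 46))*23 = (-24 - 1*(-55))*23 = (-24 + 55)*23 = 31*23 = 713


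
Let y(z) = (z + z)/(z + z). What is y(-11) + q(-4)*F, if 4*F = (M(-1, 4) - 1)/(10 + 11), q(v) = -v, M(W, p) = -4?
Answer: 16/21 ≈ 0.76190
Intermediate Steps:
y(z) = 1 (y(z) = (2*z)/((2*z)) = (2*z)*(1/(2*z)) = 1)
F = -5/84 (F = ((-4 - 1)/(10 + 11))/4 = (-5/21)/4 = ((1/21)*(-5))/4 = (¼)*(-5/21) = -5/84 ≈ -0.059524)
y(-11) + q(-4)*F = 1 - 1*(-4)*(-5/84) = 1 + 4*(-5/84) = 1 - 5/21 = 16/21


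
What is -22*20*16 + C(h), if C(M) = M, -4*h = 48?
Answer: -7052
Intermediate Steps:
h = -12 (h = -1/4*48 = -12)
-22*20*16 + C(h) = -22*20*16 - 12 = -440*16 - 12 = -7040 - 12 = -7052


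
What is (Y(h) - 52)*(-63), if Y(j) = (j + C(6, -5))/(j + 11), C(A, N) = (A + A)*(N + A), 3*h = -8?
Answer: 80136/25 ≈ 3205.4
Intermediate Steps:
h = -8/3 (h = (⅓)*(-8) = -8/3 ≈ -2.6667)
C(A, N) = 2*A*(A + N) (C(A, N) = (2*A)*(A + N) = 2*A*(A + N))
Y(j) = (12 + j)/(11 + j) (Y(j) = (j + 2*6*(6 - 5))/(j + 11) = (j + 2*6*1)/(11 + j) = (j + 12)/(11 + j) = (12 + j)/(11 + j))
(Y(h) - 52)*(-63) = ((12 - 8/3)/(11 - 8/3) - 52)*(-63) = ((28/3)/(25/3) - 52)*(-63) = ((3/25)*(28/3) - 52)*(-63) = (28/25 - 52)*(-63) = -1272/25*(-63) = 80136/25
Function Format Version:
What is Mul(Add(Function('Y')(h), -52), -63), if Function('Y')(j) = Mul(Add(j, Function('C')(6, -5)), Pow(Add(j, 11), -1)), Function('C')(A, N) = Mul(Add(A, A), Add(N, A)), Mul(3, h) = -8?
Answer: Rational(80136, 25) ≈ 3205.4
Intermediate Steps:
h = Rational(-8, 3) (h = Mul(Rational(1, 3), -8) = Rational(-8, 3) ≈ -2.6667)
Function('C')(A, N) = Mul(2, A, Add(A, N)) (Function('C')(A, N) = Mul(Mul(2, A), Add(A, N)) = Mul(2, A, Add(A, N)))
Function('Y')(j) = Mul(Pow(Add(11, j), -1), Add(12, j)) (Function('Y')(j) = Mul(Add(j, Mul(2, 6, Add(6, -5))), Pow(Add(j, 11), -1)) = Mul(Add(j, Mul(2, 6, 1)), Pow(Add(11, j), -1)) = Mul(Add(j, 12), Pow(Add(11, j), -1)) = Mul(Add(12, j), Pow(Add(11, j), -1)) = Mul(Pow(Add(11, j), -1), Add(12, j)))
Mul(Add(Function('Y')(h), -52), -63) = Mul(Add(Mul(Pow(Add(11, Rational(-8, 3)), -1), Add(12, Rational(-8, 3))), -52), -63) = Mul(Add(Mul(Pow(Rational(25, 3), -1), Rational(28, 3)), -52), -63) = Mul(Add(Mul(Rational(3, 25), Rational(28, 3)), -52), -63) = Mul(Add(Rational(28, 25), -52), -63) = Mul(Rational(-1272, 25), -63) = Rational(80136, 25)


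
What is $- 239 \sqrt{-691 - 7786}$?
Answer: $- 1673 i \sqrt{173} \approx - 22005.0 i$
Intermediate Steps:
$- 239 \sqrt{-691 - 7786} = - 239 \sqrt{-8477} = - 239 \cdot 7 i \sqrt{173} = - 1673 i \sqrt{173}$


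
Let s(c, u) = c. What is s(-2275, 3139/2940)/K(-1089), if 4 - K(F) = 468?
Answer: 2275/464 ≈ 4.9030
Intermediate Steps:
K(F) = -464 (K(F) = 4 - 1*468 = 4 - 468 = -464)
s(-2275, 3139/2940)/K(-1089) = -2275/(-464) = -2275*(-1/464) = 2275/464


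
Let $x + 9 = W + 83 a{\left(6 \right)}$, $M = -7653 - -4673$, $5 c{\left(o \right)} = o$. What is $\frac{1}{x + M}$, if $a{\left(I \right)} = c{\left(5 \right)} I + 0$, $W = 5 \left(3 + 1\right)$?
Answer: $- \frac{1}{2471} \approx -0.00040469$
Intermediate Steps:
$c{\left(o \right)} = \frac{o}{5}$
$M = -2980$ ($M = -7653 + 4673 = -2980$)
$W = 20$ ($W = 5 \cdot 4 = 20$)
$a{\left(I \right)} = I$ ($a{\left(I \right)} = \frac{1}{5} \cdot 5 I + 0 = 1 I + 0 = I + 0 = I$)
$x = 509$ ($x = -9 + \left(20 + 83 \cdot 6\right) = -9 + \left(20 + 498\right) = -9 + 518 = 509$)
$\frac{1}{x + M} = \frac{1}{509 - 2980} = \frac{1}{-2471} = - \frac{1}{2471}$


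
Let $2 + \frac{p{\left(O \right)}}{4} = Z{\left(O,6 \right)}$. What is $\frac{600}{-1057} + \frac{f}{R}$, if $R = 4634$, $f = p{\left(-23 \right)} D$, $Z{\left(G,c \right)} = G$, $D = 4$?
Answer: $- \frac{228800}{349867} \approx -0.65396$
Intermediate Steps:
$p{\left(O \right)} = -8 + 4 O$
$f = -400$ ($f = \left(-8 + 4 \left(-23\right)\right) 4 = \left(-8 - 92\right) 4 = \left(-100\right) 4 = -400$)
$\frac{600}{-1057} + \frac{f}{R} = \frac{600}{-1057} - \frac{400}{4634} = 600 \left(- \frac{1}{1057}\right) - \frac{200}{2317} = - \frac{600}{1057} - \frac{200}{2317} = - \frac{228800}{349867}$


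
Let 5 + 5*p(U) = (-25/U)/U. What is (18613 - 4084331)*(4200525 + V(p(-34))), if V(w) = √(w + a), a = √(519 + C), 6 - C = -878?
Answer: -17078150101950 - 2032859*√(-1161 + 1156*√1403)/17 ≈ -1.7078e+13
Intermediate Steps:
C = 884 (C = 6 - 1*(-878) = 6 + 878 = 884)
a = √1403 (a = √(519 + 884) = √1403 ≈ 37.457)
p(U) = -1 - 5/U² (p(U) = -1 + ((-25/U)/U)/5 = -1 + (-25/U²)/5 = -1 - 5/U²)
V(w) = √(w + √1403)
(18613 - 4084331)*(4200525 + V(p(-34))) = (18613 - 4084331)*(4200525 + √((-1 - 5/(-34)²) + √1403)) = -4065718*(4200525 + √((-1 - 5*1/1156) + √1403)) = -4065718*(4200525 + √((-1 - 5/1156) + √1403)) = -4065718*(4200525 + √(-1161/1156 + √1403)) = -17078150101950 - 4065718*√(-1161/1156 + √1403)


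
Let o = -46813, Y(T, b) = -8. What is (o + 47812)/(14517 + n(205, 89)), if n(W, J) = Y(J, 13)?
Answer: 999/14509 ≈ 0.068854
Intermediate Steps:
n(W, J) = -8
(o + 47812)/(14517 + n(205, 89)) = (-46813 + 47812)/(14517 - 8) = 999/14509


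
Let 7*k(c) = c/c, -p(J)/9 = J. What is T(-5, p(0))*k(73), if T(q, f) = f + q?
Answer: -5/7 ≈ -0.71429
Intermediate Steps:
p(J) = -9*J
k(c) = ⅐ (k(c) = (c/c)/7 = (⅐)*1 = ⅐)
T(-5, p(0))*k(73) = (-9*0 - 5)*(⅐) = (0 - 5)*(⅐) = -5*⅐ = -5/7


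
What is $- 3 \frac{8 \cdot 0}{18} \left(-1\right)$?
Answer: $0$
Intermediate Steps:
$- 3 \frac{8 \cdot 0}{18} \left(-1\right) = - 3 \cdot 0 \cdot \frac{1}{18} \left(-1\right) = \left(-3\right) 0 \left(-1\right) = 0 \left(-1\right) = 0$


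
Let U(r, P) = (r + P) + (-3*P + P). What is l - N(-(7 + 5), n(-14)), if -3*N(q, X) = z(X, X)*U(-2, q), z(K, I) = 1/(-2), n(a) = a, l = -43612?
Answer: -130841/3 ≈ -43614.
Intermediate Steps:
U(r, P) = r - P (U(r, P) = (P + r) - 2*P = r - P)
z(K, I) = -1/2
N(q, X) = -1/3 - q/6 (N(q, X) = -(-1)*(-2 - q)/6 = -(1 + q/2)/3 = -1/3 - q/6)
l - N(-(7 + 5), n(-14)) = -43612 - (-1/3 - (-1)*(7 + 5)/6) = -43612 - (-1/3 - (-1)*12/6) = -43612 - (-1/3 - 1/6*(-12)) = -43612 - (-1/3 + 2) = -43612 - 1*5/3 = -43612 - 5/3 = -130841/3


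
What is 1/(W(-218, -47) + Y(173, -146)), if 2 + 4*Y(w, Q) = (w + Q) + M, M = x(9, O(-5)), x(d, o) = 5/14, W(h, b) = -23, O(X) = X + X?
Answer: -56/933 ≈ -0.060021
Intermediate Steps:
O(X) = 2*X
x(d, o) = 5/14 (x(d, o) = 5*(1/14) = 5/14)
M = 5/14 ≈ 0.35714
Y(w, Q) = -23/56 + Q/4 + w/4 (Y(w, Q) = -½ + ((w + Q) + 5/14)/4 = -½ + ((Q + w) + 5/14)/4 = -½ + (5/14 + Q + w)/4 = -½ + (5/56 + Q/4 + w/4) = -23/56 + Q/4 + w/4)
1/(W(-218, -47) + Y(173, -146)) = 1/(-23 + (-23/56 + (¼)*(-146) + (¼)*173)) = 1/(-23 + (-23/56 - 73/2 + 173/4)) = 1/(-23 + 355/56) = 1/(-933/56) = -56/933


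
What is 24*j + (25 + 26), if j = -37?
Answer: -837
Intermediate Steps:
24*j + (25 + 26) = 24*(-37) + (25 + 26) = -888 + 51 = -837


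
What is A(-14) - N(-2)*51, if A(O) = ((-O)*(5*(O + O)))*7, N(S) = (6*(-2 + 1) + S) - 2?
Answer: -13210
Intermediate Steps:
N(S) = -8 + S (N(S) = (6*(-1) + S) - 2 = (-6 + S) - 2 = -8 + S)
A(O) = -70*O**2 (A(O) = ((-O)*(5*(2*O)))*7 = ((-O)*(10*O))*7 = -10*O**2*7 = -70*O**2)
A(-14) - N(-2)*51 = -70*(-14)**2 - (-8 - 2)*51 = -70*196 - (-10)*51 = -13720 - 1*(-510) = -13720 + 510 = -13210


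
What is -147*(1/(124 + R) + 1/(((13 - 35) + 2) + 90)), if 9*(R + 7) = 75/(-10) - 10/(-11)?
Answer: -774501/230210 ≈ -3.3643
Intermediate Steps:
R = -1531/198 (R = -7 + (75/(-10) - 10/(-11))/9 = -7 + (75*(-⅒) - 10*(-1/11))/9 = -7 + (-15/2 + 10/11)/9 = -7 + (⅑)*(-145/22) = -7 - 145/198 = -1531/198 ≈ -7.7323)
-147*(1/(124 + R) + 1/(((13 - 35) + 2) + 90)) = -147*(1/(124 - 1531/198) + 1/(((13 - 35) + 2) + 90)) = -147*(1/(23021/198) + 1/((-22 + 2) + 90)) = -147*(198/23021 + 1/(-20 + 90)) = -147*(198/23021 + 1/70) = -147*36881/1611470 = -774501/230210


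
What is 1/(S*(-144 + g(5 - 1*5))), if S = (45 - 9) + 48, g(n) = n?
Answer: -1/12096 ≈ -8.2672e-5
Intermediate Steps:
S = 84 (S = 36 + 48 = 84)
1/(S*(-144 + g(5 - 1*5))) = 1/(84*(-144 + (5 - 1*5))) = 1/(84*(-144 + (5 - 5))) = 1/(84*(-144 + 0)) = 1/(84*(-144)) = 1/(-12096) = -1/12096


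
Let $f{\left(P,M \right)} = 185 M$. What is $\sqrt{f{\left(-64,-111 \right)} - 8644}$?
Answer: $i \sqrt{29179} \approx 170.82 i$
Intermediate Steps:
$\sqrt{f{\left(-64,-111 \right)} - 8644} = \sqrt{185 \left(-111\right) - 8644} = \sqrt{-20535 - 8644} = \sqrt{-29179} = i \sqrt{29179}$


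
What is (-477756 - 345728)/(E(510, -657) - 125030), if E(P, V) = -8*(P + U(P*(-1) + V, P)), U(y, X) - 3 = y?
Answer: 411742/59899 ≈ 6.8739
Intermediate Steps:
U(y, X) = 3 + y
E(P, V) = -24 - 8*V (E(P, V) = -8*(P + (3 + (P*(-1) + V))) = -8*(P + (3 + (-P + V))) = -8*(P + (3 + (V - P))) = -8*(P + (3 + V - P)) = -8*(3 + V) = -24 - 8*V)
(-477756 - 345728)/(E(510, -657) - 125030) = (-477756 - 345728)/((-24 - 8*(-657)) - 125030) = -823484/((-24 + 5256) - 125030) = -823484/(5232 - 125030) = -823484/(-119798) = -823484*(-1/119798) = 411742/59899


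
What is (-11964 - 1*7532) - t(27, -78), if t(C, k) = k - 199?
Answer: -19219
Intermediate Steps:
t(C, k) = -199 + k
(-11964 - 1*7532) - t(27, -78) = (-11964 - 1*7532) - (-199 - 78) = (-11964 - 7532) - 1*(-277) = -19496 + 277 = -19219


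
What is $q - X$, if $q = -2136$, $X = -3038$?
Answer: $902$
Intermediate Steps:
$q - X = -2136 - -3038 = -2136 + 3038 = 902$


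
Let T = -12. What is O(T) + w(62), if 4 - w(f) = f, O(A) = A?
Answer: -70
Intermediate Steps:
w(f) = 4 - f
O(T) + w(62) = -12 + (4 - 1*62) = -12 + (4 - 62) = -12 - 58 = -70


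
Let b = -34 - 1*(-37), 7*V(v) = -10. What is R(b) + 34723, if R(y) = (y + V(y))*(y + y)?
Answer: 243127/7 ≈ 34732.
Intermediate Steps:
V(v) = -10/7 (V(v) = (⅐)*(-10) = -10/7)
b = 3 (b = -34 + 37 = 3)
R(y) = 2*y*(-10/7 + y) (R(y) = (y - 10/7)*(y + y) = (-10/7 + y)*(2*y) = 2*y*(-10/7 + y))
R(b) + 34723 = (2/7)*3*(-10 + 7*3) + 34723 = (2/7)*3*(-10 + 21) + 34723 = (2/7)*3*11 + 34723 = 66/7 + 34723 = 243127/7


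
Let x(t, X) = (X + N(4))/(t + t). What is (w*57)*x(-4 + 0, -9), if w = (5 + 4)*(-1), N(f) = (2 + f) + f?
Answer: 513/8 ≈ 64.125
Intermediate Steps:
N(f) = 2 + 2*f
x(t, X) = (10 + X)/(2*t) (x(t, X) = (X + (2 + 2*4))/(t + t) = (X + (2 + 8))/((2*t)) = (X + 10)*(1/(2*t)) = (10 + X)*(1/(2*t)) = (10 + X)/(2*t))
w = -9 (w = 9*(-1) = -9)
(w*57)*x(-4 + 0, -9) = (-9*57)*((10 - 9)/(2*(-4 + 0))) = -513/(2*(-4)) = -513*(-1)/(2*4) = -513*(-⅛) = 513/8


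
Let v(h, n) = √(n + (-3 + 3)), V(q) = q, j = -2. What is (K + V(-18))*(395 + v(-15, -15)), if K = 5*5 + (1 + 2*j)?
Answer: 1580 + 4*I*√15 ≈ 1580.0 + 15.492*I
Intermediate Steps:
K = 22 (K = 5*5 + (1 + 2*(-2)) = 25 + (1 - 4) = 25 - 3 = 22)
v(h, n) = √n (v(h, n) = √(n + 0) = √n)
(K + V(-18))*(395 + v(-15, -15)) = (22 - 18)*(395 + √(-15)) = 4*(395 + I*√15) = 1580 + 4*I*√15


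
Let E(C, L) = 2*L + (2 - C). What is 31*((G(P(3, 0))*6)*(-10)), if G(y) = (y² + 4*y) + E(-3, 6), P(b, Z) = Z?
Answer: -31620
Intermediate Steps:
E(C, L) = 2 - C + 2*L
G(y) = 17 + y² + 4*y (G(y) = (y² + 4*y) + (2 - 1*(-3) + 2*6) = (y² + 4*y) + (2 + 3 + 12) = (y² + 4*y) + 17 = 17 + y² + 4*y)
31*((G(P(3, 0))*6)*(-10)) = 31*(((17 + 0² + 4*0)*6)*(-10)) = 31*(((17 + 0 + 0)*6)*(-10)) = 31*((17*6)*(-10)) = 31*(102*(-10)) = 31*(-1020) = -31620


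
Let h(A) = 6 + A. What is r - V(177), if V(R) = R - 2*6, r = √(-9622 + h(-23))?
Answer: -165 + 9*I*√119 ≈ -165.0 + 98.178*I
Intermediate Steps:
r = 9*I*√119 (r = √(-9622 + (6 - 23)) = √(-9622 - 17) = √(-9639) = 9*I*√119 ≈ 98.178*I)
V(R) = -12 + R (V(R) = R - 12 = -12 + R)
r - V(177) = 9*I*√119 - (-12 + 177) = 9*I*√119 - 1*165 = 9*I*√119 - 165 = -165 + 9*I*√119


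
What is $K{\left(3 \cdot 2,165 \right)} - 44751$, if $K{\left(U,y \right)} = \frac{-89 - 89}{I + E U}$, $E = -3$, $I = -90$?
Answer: $- \frac{2416465}{54} \approx -44749.0$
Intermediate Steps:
$K{\left(U,y \right)} = - \frac{178}{-90 - 3 U}$ ($K{\left(U,y \right)} = \frac{-89 - 89}{-90 - 3 U} = - \frac{178}{-90 - 3 U}$)
$K{\left(3 \cdot 2,165 \right)} - 44751 = \frac{178}{3 \left(30 + 3 \cdot 2\right)} - 44751 = \frac{178}{3 \left(30 + 6\right)} - 44751 = \frac{178}{3 \cdot 36} - 44751 = \frac{178}{3} \cdot \frac{1}{36} - 44751 = \frac{89}{54} - 44751 = - \frac{2416465}{54}$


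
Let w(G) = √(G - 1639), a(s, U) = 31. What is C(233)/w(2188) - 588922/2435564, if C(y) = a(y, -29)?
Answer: -294461/1217782 + 31*√61/183 ≈ 1.0812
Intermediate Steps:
C(y) = 31
w(G) = √(-1639 + G)
C(233)/w(2188) - 588922/2435564 = 31/(√(-1639 + 2188)) - 588922/2435564 = 31/(√549) - 588922*1/2435564 = 31/((3*√61)) - 294461/1217782 = 31*(√61/183) - 294461/1217782 = 31*√61/183 - 294461/1217782 = -294461/1217782 + 31*√61/183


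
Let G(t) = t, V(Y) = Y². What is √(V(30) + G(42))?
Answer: √942 ≈ 30.692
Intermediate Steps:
√(V(30) + G(42)) = √(30² + 42) = √(900 + 42) = √942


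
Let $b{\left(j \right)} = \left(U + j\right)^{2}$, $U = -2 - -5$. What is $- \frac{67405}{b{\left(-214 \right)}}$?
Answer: $- \frac{67405}{44521} \approx -1.514$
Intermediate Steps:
$U = 3$ ($U = -2 + 5 = 3$)
$b{\left(j \right)} = \left(3 + j\right)^{2}$
$- \frac{67405}{b{\left(-214 \right)}} = - \frac{67405}{\left(3 - 214\right)^{2}} = - \frac{67405}{\left(-211\right)^{2}} = - \frac{67405}{44521}$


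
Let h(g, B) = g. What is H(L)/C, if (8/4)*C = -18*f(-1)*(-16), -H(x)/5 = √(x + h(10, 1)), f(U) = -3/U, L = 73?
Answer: -5*√83/432 ≈ -0.10544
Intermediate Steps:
H(x) = -5*√(10 + x) (H(x) = -5*√(x + 10) = -5*√(10 + x))
C = 432 (C = (-(-54)/(-1)*(-16))/2 = (-(-54)*(-1)*(-16))/2 = (-18*3*(-16))/2 = (-54*(-16))/2 = (½)*864 = 432)
H(L)/C = -5*√(10 + 73)/432 = -5*√83*(1/432) = -5*√83/432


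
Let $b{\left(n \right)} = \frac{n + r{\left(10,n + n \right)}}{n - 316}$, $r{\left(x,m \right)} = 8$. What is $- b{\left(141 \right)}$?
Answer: $\frac{149}{175} \approx 0.85143$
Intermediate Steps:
$b{\left(n \right)} = \frac{8 + n}{-316 + n}$ ($b{\left(n \right)} = \frac{n + 8}{n - 316} = \frac{8 + n}{-316 + n}$)
$- b{\left(141 \right)} = - \frac{8 + 141}{-316 + 141} = - \frac{149}{-175} = - \frac{\left(-1\right) 149}{175} = \left(-1\right) \left(- \frac{149}{175}\right) = \frac{149}{175}$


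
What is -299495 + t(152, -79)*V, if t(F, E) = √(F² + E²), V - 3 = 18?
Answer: -299495 + 21*√29345 ≈ -2.9590e+5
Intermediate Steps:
V = 21 (V = 3 + 18 = 21)
t(F, E) = √(E² + F²)
-299495 + t(152, -79)*V = -299495 + √((-79)² + 152²)*21 = -299495 + √(6241 + 23104)*21 = -299495 + √29345*21 = -299495 + 21*√29345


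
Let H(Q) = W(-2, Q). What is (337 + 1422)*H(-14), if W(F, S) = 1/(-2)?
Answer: -1759/2 ≈ -879.50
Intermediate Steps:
W(F, S) = -1/2
H(Q) = -1/2
(337 + 1422)*H(-14) = (337 + 1422)*(-1/2) = 1759*(-1/2) = -1759/2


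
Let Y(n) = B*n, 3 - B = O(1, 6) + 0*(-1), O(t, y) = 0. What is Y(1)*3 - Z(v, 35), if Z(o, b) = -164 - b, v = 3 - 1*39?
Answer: 208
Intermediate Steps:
v = -36 (v = 3 - 39 = -36)
B = 3 (B = 3 - (0 + 0*(-1)) = 3 - (0 + 0) = 3 - 1*0 = 3 + 0 = 3)
Y(n) = 3*n
Y(1)*3 - Z(v, 35) = (3*1)*3 - (-164 - 1*35) = 3*3 - (-164 - 35) = 9 - 1*(-199) = 9 + 199 = 208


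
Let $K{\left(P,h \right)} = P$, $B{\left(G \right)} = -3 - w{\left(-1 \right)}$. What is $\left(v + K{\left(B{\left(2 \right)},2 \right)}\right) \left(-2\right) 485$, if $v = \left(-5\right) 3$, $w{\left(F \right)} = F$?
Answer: $16490$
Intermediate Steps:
$v = -15$
$B{\left(G \right)} = -2$ ($B{\left(G \right)} = -3 - -1 = -3 + 1 = -2$)
$\left(v + K{\left(B{\left(2 \right)},2 \right)}\right) \left(-2\right) 485 = \left(-15 - 2\right) \left(-2\right) 485 = \left(-17\right) \left(-2\right) 485 = 34 \cdot 485 = 16490$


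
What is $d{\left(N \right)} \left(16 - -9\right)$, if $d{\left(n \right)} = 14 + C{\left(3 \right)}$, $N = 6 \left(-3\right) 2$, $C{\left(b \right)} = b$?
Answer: $425$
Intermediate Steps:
$N = -36$ ($N = \left(-18\right) 2 = -36$)
$d{\left(n \right)} = 17$ ($d{\left(n \right)} = 14 + 3 = 17$)
$d{\left(N \right)} \left(16 - -9\right) = 17 \left(16 - -9\right) = 17 \left(16 + 9\right) = 17 \cdot 25 = 425$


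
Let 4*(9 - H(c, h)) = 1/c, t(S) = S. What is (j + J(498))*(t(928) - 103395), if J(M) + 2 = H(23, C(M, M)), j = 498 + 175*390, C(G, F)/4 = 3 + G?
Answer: -648150807353/92 ≈ -7.0451e+9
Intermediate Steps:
C(G, F) = 12 + 4*G (C(G, F) = 4*(3 + G) = 12 + 4*G)
j = 68748 (j = 498 + 68250 = 68748)
H(c, h) = 9 - 1/(4*c)
J(M) = 643/92 (J(M) = -2 + (9 - 1/4/23) = -2 + (9 - 1/4*1/23) = -2 + (9 - 1/92) = -2 + 827/92 = 643/92)
(j + J(498))*(t(928) - 103395) = (68748 + 643/92)*(928 - 103395) = (6325459/92)*(-102467) = -648150807353/92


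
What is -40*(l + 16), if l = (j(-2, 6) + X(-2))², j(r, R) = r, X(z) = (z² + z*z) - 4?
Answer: -800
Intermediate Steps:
X(z) = -4 + 2*z² (X(z) = (z² + z²) - 4 = 2*z² - 4 = -4 + 2*z²)
l = 4 (l = (-2 + (-4 + 2*(-2)²))² = (-2 + (-4 + 2*4))² = (-2 + (-4 + 8))² = (-2 + 4)² = 2² = 4)
-40*(l + 16) = -40*(4 + 16) = -40*20 = -800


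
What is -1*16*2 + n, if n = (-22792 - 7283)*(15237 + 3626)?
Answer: -567304757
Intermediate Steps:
n = -567304725 (n = -30075*18863 = -567304725)
-1*16*2 + n = -1*16*2 - 567304725 = -16*2 - 567304725 = -32 - 567304725 = -567304757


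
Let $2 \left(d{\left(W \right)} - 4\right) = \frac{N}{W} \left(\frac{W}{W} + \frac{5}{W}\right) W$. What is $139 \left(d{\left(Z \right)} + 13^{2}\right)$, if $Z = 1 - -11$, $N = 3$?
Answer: $\frac{194739}{8} \approx 24342.0$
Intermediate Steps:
$Z = 12$ ($Z = 1 + 11 = 12$)
$d{\left(W \right)} = \frac{11}{2} + \frac{15}{2 W}$ ($d{\left(W \right)} = 4 + \frac{\frac{3}{W} \left(\frac{W}{W} + \frac{5}{W}\right) W}{2} = 4 + \frac{\frac{3}{W} \left(1 + \frac{5}{W}\right) W}{2} = 4 + \frac{\frac{3 \left(1 + \frac{5}{W}\right)}{W} W}{2} = 4 + \frac{3 + \frac{15}{W}}{2} = 4 + \left(\frac{3}{2} + \frac{15}{2 W}\right) = \frac{11}{2} + \frac{15}{2 W}$)
$139 \left(d{\left(Z \right)} + 13^{2}\right) = 139 \left(\frac{15 + 11 \cdot 12}{2 \cdot 12} + 13^{2}\right) = 139 \left(\frac{1}{2} \cdot \frac{1}{12} \left(15 + 132\right) + 169\right) = 139 \left(\frac{1}{2} \cdot \frac{1}{12} \cdot 147 + 169\right) = 139 \left(\frac{49}{8} + 169\right) = 139 \cdot \frac{1401}{8} = \frac{194739}{8}$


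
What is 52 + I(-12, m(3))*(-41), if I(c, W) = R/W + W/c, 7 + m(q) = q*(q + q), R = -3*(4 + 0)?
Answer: 17729/132 ≈ 134.31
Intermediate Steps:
R = -12 (R = -3*4 = -12)
m(q) = -7 + 2*q**2 (m(q) = -7 + q*(q + q) = -7 + q*(2*q) = -7 + 2*q**2)
I(c, W) = -12/W + W/c
52 + I(-12, m(3))*(-41) = 52 + (-12/(-7 + 2*3**2) + (-7 + 2*3**2)/(-12))*(-41) = 52 + (-12/(-7 + 2*9) + (-7 + 2*9)*(-1/12))*(-41) = 52 + (-12/(-7 + 18) + (-7 + 18)*(-1/12))*(-41) = 52 + (-12/11 + 11*(-1/12))*(-41) = 52 + (-12*1/11 - 11/12)*(-41) = 52 + (-12/11 - 11/12)*(-41) = 52 - 265/132*(-41) = 52 + 10865/132 = 17729/132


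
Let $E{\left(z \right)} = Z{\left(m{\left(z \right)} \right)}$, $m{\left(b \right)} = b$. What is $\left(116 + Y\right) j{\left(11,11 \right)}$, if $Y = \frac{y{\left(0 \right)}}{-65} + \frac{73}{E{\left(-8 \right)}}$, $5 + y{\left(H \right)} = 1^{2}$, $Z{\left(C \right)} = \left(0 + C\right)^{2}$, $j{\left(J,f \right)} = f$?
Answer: $\frac{5363171}{4160} \approx 1289.2$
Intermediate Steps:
$Z{\left(C \right)} = C^{2}$
$E{\left(z \right)} = z^{2}$
$y{\left(H \right)} = -4$ ($y{\left(H \right)} = -5 + 1^{2} = -5 + 1 = -4$)
$Y = \frac{5001}{4160}$ ($Y = - \frac{4}{-65} + \frac{73}{\left(-8\right)^{2}} = \left(-4\right) \left(- \frac{1}{65}\right) + \frac{73}{64} = \frac{4}{65} + 73 \cdot \frac{1}{64} = \frac{4}{65} + \frac{73}{64} = \frac{5001}{4160} \approx 1.2022$)
$\left(116 + Y\right) j{\left(11,11 \right)} = \left(116 + \frac{5001}{4160}\right) 11 = \frac{487561}{4160} \cdot 11 = \frac{5363171}{4160}$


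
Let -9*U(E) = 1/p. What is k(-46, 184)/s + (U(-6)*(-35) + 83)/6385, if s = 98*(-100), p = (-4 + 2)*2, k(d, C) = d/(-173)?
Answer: 62449283/4871308050 ≈ 0.012820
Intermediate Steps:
k(d, C) = -d/173 (k(d, C) = d*(-1/173) = -d/173)
p = -4 (p = -2*2 = -4)
U(E) = 1/36 (U(E) = -1/9/(-4) = -1/9*(-1/4) = 1/36)
s = -9800
k(-46, 184)/s + (U(-6)*(-35) + 83)/6385 = -1/173*(-46)/(-9800) + ((1/36)*(-35) + 83)/6385 = (46/173)*(-1/9800) + (-35/36 + 83)*(1/6385) = -23/847700 + (2953/36)*(1/6385) = -23/847700 + 2953/229860 = 62449283/4871308050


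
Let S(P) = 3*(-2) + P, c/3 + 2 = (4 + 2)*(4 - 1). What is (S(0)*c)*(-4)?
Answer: 1152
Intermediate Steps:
c = 48 (c = -6 + 3*((4 + 2)*(4 - 1)) = -6 + 3*(6*3) = -6 + 3*18 = -6 + 54 = 48)
S(P) = -6 + P
(S(0)*c)*(-4) = ((-6 + 0)*48)*(-4) = -6*48*(-4) = -288*(-4) = 1152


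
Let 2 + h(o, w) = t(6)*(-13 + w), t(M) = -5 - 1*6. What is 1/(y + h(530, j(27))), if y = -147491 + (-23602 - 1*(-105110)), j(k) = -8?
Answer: -1/65754 ≈ -1.5208e-5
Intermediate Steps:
t(M) = -11 (t(M) = -5 - 6 = -11)
h(o, w) = 141 - 11*w (h(o, w) = -2 - 11*(-13 + w) = -2 + (143 - 11*w) = 141 - 11*w)
y = -65983 (y = -147491 + (-23602 + 105110) = -147491 + 81508 = -65983)
1/(y + h(530, j(27))) = 1/(-65983 + (141 - 11*(-8))) = 1/(-65983 + (141 + 88)) = 1/(-65983 + 229) = 1/(-65754) = -1/65754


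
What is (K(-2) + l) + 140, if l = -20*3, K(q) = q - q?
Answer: 80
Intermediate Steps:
K(q) = 0
l = -60
(K(-2) + l) + 140 = (0 - 60) + 140 = -60 + 140 = 80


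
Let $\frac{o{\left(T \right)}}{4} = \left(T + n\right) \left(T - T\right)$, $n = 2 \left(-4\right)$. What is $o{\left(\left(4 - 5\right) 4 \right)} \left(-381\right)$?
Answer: $0$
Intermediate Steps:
$n = -8$
$o{\left(T \right)} = 0$ ($o{\left(T \right)} = 4 \left(T - 8\right) \left(T - T\right) = 4 \left(-8 + T\right) 0 = 4 \cdot 0 = 0$)
$o{\left(\left(4 - 5\right) 4 \right)} \left(-381\right) = 0 \left(-381\right) = 0$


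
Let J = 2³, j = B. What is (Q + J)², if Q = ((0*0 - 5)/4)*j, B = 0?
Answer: 64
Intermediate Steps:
j = 0
J = 8
Q = 0 (Q = ((0*0 - 5)/4)*0 = ((0 - 5)*(¼))*0 = -5*¼*0 = -5/4*0 = 0)
(Q + J)² = (0 + 8)² = 8² = 64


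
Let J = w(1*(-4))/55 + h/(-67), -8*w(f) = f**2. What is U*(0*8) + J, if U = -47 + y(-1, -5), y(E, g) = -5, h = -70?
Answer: 3716/3685 ≈ 1.0084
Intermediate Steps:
w(f) = -f**2/8
U = -52 (U = -47 - 5 = -52)
J = 3716/3685 (J = -(1*(-4))**2/8/55 - 70/(-67) = -1/8*(-4)**2*(1/55) - 70*(-1/67) = -1/8*16*(1/55) + 70/67 = -2*1/55 + 70/67 = -2/55 + 70/67 = 3716/3685 ≈ 1.0084)
U*(0*8) + J = -0*8 + 3716/3685 = -52*0 + 3716/3685 = 0 + 3716/3685 = 3716/3685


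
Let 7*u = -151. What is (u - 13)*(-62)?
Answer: 15004/7 ≈ 2143.4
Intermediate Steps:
u = -151/7 (u = (⅐)*(-151) = -151/7 ≈ -21.571)
(u - 13)*(-62) = (-151/7 - 13)*(-62) = -242/7*(-62) = 15004/7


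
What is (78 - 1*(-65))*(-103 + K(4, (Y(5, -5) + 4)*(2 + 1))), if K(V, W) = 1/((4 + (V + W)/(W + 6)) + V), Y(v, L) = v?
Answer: -4340336/295 ≈ -14713.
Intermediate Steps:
K(V, W) = 1/(4 + V + (V + W)/(6 + W)) (K(V, W) = 1/((4 + (V + W)/(6 + W)) + V) = 1/(4 + V + (V + W)/(6 + W)))
(78 - 1*(-65))*(-103 + K(4, (Y(5, -5) + 4)*(2 + 1))) = (78 - 1*(-65))*(-103 + (6 + (5 + 4)*(2 + 1))/(24 + 5*((5 + 4)*(2 + 1)) + 7*4 + 4*((5 + 4)*(2 + 1)))) = (78 + 65)*(-103 + (6 + 9*3)/(24 + 5*(9*3) + 28 + 4*(9*3))) = 143*(-103 + (6 + 27)/(24 + 5*27 + 28 + 4*27)) = 143*(-103 + 33/(24 + 135 + 28 + 108)) = 143*(-103 + 33/295) = 143*(-30352/295) = -4340336/295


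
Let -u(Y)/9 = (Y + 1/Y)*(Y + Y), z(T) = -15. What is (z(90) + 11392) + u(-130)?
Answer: -292841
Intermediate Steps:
u(Y) = -18*Y*(Y + 1/Y) (u(Y) = -9*(Y + 1/Y)*(Y + Y) = -9*(Y + 1/Y)*2*Y = -18*Y*(Y + 1/Y))
(z(90) + 11392) + u(-130) = (-15 + 11392) + (-18 - 18*(-130)²) = 11377 + (-18 - 18*16900) = 11377 + (-18 - 304200) = 11377 - 304218 = -292841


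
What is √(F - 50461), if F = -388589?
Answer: 5*I*√17562 ≈ 662.61*I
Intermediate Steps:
√(F - 50461) = √(-388589 - 50461) = √(-439050) = 5*I*√17562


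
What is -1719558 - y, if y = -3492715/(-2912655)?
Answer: -1001696539841/582531 ≈ -1.7196e+6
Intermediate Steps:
y = 698543/582531 (y = -3492715*(-1/2912655) = 698543/582531 ≈ 1.1992)
-1719558 - y = -1719558 - 1*698543/582531 = -1719558 - 698543/582531 = -1001696539841/582531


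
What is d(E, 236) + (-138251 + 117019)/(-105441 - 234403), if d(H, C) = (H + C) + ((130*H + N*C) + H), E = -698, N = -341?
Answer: -14645232028/84961 ≈ -1.7238e+5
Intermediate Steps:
d(H, C) = -340*C + 132*H (d(H, C) = (H + C) + ((130*H - 341*C) + H) = (C + H) + ((-341*C + 130*H) + H) = (C + H) + (-341*C + 131*H) = -340*C + 132*H)
d(E, 236) + (-138251 + 117019)/(-105441 - 234403) = (-340*236 + 132*(-698)) + (-138251 + 117019)/(-105441 - 234403) = (-80240 - 92136) - 21232/(-339844) = -172376 - 21232*(-1/339844) = -172376 + 5308/84961 = -14645232028/84961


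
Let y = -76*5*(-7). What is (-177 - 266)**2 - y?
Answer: 193589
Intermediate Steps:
y = 2660 (y = -380*(-7) = 2660)
(-177 - 266)**2 - y = (-177 - 266)**2 - 1*2660 = (-443)**2 - 2660 = 196249 - 2660 = 193589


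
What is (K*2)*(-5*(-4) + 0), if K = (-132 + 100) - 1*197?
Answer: -9160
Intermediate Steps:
K = -229 (K = -32 - 197 = -229)
(K*2)*(-5*(-4) + 0) = (-229*2)*(-5*(-4) + 0) = -458*(20 + 0) = -458*20 = -9160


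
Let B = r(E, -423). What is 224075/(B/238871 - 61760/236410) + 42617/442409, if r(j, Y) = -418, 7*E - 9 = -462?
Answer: -559817641148124435547/657043387464706 ≈ -8.5203e+5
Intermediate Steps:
E = -453/7 (E = 9/7 + (⅐)*(-462) = 9/7 - 66 = -453/7 ≈ -64.714)
B = -418
224075/(B/238871 - 61760/236410) + 42617/442409 = 224075/(-418/238871 - 61760/236410) + 42617/442409 = 224075/(-418*1/238871 - 61760*1/236410) + 42617*(1/442409) = 224075/(-418/238871 - 6176/23641) + 42617/442409 = 224075/(-1485149234/5647149311) + 42617/442409 = 224075*(-5647149311/1485149234) + 42617/442409 = -1265384981862325/1485149234 + 42617/442409 = -559817641148124435547/657043387464706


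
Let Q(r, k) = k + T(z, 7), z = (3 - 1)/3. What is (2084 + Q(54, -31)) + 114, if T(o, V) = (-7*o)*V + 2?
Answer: 6409/3 ≈ 2136.3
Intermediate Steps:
z = ⅔ (z = 2*(⅓) = ⅔ ≈ 0.66667)
T(o, V) = 2 - 7*V*o (T(o, V) = -7*V*o + 2 = 2 - 7*V*o)
Q(r, k) = -92/3 + k (Q(r, k) = k + (2 - 7*7*⅔) = k + (2 - 98/3) = k - 92/3 = -92/3 + k)
(2084 + Q(54, -31)) + 114 = (2084 + (-92/3 - 31)) + 114 = (2084 - 185/3) + 114 = 6067/3 + 114 = 6409/3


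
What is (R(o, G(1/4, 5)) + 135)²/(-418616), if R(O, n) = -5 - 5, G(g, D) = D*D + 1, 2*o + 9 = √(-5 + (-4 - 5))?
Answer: -15625/418616 ≈ -0.037325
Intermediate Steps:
o = -9/2 + I*√14/2 (o = -9/2 + √(-5 + (-4 - 5))/2 = -9/2 + √(-5 - 9)/2 = -9/2 + √(-14)/2 = -9/2 + (I*√14)/2 = -9/2 + I*√14/2 ≈ -4.5 + 1.8708*I)
G(g, D) = 1 + D² (G(g, D) = D² + 1 = 1 + D²)
R(O, n) = -10
(R(o, G(1/4, 5)) + 135)²/(-418616) = (-10 + 135)²/(-418616) = 125²*(-1/418616) = 15625*(-1/418616) = -15625/418616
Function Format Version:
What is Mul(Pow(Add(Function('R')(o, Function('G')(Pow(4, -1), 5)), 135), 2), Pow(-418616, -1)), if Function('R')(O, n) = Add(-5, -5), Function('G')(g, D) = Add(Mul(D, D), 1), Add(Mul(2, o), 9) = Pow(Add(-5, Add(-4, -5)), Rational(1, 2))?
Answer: Rational(-15625, 418616) ≈ -0.037325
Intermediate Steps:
o = Add(Rational(-9, 2), Mul(Rational(1, 2), I, Pow(14, Rational(1, 2)))) (o = Add(Rational(-9, 2), Mul(Rational(1, 2), Pow(Add(-5, Add(-4, -5)), Rational(1, 2)))) = Add(Rational(-9, 2), Mul(Rational(1, 2), Pow(Add(-5, -9), Rational(1, 2)))) = Add(Rational(-9, 2), Mul(Rational(1, 2), Pow(-14, Rational(1, 2)))) = Add(Rational(-9, 2), Mul(Rational(1, 2), Mul(I, Pow(14, Rational(1, 2))))) = Add(Rational(-9, 2), Mul(Rational(1, 2), I, Pow(14, Rational(1, 2)))) ≈ Add(-4.5000, Mul(1.8708, I)))
Function('G')(g, D) = Add(1, Pow(D, 2)) (Function('G')(g, D) = Add(Pow(D, 2), 1) = Add(1, Pow(D, 2)))
Function('R')(O, n) = -10
Mul(Pow(Add(Function('R')(o, Function('G')(Pow(4, -1), 5)), 135), 2), Pow(-418616, -1)) = Mul(Pow(Add(-10, 135), 2), Pow(-418616, -1)) = Mul(Pow(125, 2), Rational(-1, 418616)) = Mul(15625, Rational(-1, 418616)) = Rational(-15625, 418616)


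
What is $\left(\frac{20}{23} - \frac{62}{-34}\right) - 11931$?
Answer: $- \frac{4663968}{391} \approx -11928.0$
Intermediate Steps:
$\left(\frac{20}{23} - \frac{62}{-34}\right) - 11931 = \left(20 \cdot \frac{1}{23} - - \frac{31}{17}\right) - 11931 = \left(\frac{20}{23} + \frac{31}{17}\right) - 11931 = \frac{1053}{391} - 11931 = - \frac{4663968}{391}$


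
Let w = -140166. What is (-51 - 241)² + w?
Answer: -54902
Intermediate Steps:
(-51 - 241)² + w = (-51 - 241)² - 140166 = (-292)² - 140166 = 85264 - 140166 = -54902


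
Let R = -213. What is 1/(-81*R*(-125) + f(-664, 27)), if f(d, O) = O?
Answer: -1/2156598 ≈ -4.6369e-7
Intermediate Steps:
1/(-81*R*(-125) + f(-664, 27)) = 1/(-81*(-213)*(-125) + 27) = 1/(17253*(-125) + 27) = 1/(-2156625 + 27) = 1/(-2156598) = -1/2156598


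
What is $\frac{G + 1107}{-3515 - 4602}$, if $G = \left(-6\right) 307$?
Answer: $\frac{735}{8117} \approx 0.090551$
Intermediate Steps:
$G = -1842$
$\frac{G + 1107}{-3515 - 4602} = \frac{-1842 + 1107}{-3515 - 4602} = - \frac{735}{-8117} = \left(-735\right) \left(- \frac{1}{8117}\right) = \frac{735}{8117}$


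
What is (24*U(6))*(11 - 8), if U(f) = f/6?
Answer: 72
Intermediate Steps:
U(f) = f/6 (U(f) = f*(⅙) = f/6)
(24*U(6))*(11 - 8) = (24*((⅙)*6))*(11 - 8) = (24*1)*3 = 24*3 = 72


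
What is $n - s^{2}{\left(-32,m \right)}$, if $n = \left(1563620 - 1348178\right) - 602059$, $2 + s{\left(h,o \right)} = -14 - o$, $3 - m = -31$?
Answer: $-389117$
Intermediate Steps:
$m = 34$ ($m = 3 - -31 = 3 + 31 = 34$)
$s{\left(h,o \right)} = -16 - o$ ($s{\left(h,o \right)} = -2 - \left(14 + o\right) = -16 - o$)
$n = -386617$ ($n = 215442 - 602059 = -386617$)
$n - s^{2}{\left(-32,m \right)} = -386617 - \left(-16 - 34\right)^{2} = -386617 - \left(-50\right)^{2} = -386617 - 2500 = -389117$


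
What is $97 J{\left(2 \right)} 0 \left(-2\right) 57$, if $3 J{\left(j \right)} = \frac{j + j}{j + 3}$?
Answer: $0$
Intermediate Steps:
$J{\left(j \right)} = \frac{2 j}{3 \left(3 + j\right)}$ ($J{\left(j \right)} = \frac{\left(j + j\right) \frac{1}{j + 3}}{3} = \frac{2 j \frac{1}{3 + j}}{3} = \frac{2 j}{3 \left(3 + j\right)}$)
$97 J{\left(2 \right)} 0 \left(-2\right) 57 = 97 \cdot \frac{2}{3} \cdot 2 \frac{1}{3 + 2} \cdot 0 \left(-2\right) 57 = 97 \cdot \frac{2}{3} \cdot 2 \cdot \frac{1}{5} \cdot 0 \left(-2\right) 57 = 97 \cdot \frac{4}{15} \cdot 0 \left(-2\right) 57 = 97 \cdot 0 \left(-2\right) 57 = 97 \cdot 0 \cdot 57 = 0 \cdot 57 = 0$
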